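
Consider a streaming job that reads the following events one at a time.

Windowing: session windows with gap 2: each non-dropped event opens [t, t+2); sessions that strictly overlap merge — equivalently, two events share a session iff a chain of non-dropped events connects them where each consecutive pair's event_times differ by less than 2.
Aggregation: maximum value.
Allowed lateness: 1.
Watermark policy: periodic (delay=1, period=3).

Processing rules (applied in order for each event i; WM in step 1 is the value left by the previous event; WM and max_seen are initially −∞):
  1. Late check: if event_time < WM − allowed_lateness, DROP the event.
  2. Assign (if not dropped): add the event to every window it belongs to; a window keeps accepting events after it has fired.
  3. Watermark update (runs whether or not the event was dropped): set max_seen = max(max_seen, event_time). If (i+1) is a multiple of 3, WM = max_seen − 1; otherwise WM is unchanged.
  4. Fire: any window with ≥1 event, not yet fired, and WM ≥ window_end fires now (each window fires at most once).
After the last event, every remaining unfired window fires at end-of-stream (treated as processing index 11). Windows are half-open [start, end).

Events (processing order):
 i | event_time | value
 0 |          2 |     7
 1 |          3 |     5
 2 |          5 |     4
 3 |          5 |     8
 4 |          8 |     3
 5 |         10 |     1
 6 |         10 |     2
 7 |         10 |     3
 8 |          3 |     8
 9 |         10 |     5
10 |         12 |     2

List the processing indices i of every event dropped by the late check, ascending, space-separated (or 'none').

i=0 t=2 v=7: → [2,4); WM=−∞
i=1 t=3 v=5: → [2,5); WM=−∞
i=2 t=5 v=4: → [5,7); WM=4
i=3 t=5 v=8: → [5,7); WM=4
i=4 t=8 v=3: → [8,10); WM=4
i=5 t=10 v=1: → [10,12); WM=9
i=6 t=10 v=2: → [10,12); WM=9
i=7 t=10 v=3: → [10,12); WM=9
i=8 t=3 v=8: DROP (t<9-1); WM=9
i=9 t=10 v=5: → [10,12); WM=9
i=10 t=12 v=2: → [12,14); WM=9

8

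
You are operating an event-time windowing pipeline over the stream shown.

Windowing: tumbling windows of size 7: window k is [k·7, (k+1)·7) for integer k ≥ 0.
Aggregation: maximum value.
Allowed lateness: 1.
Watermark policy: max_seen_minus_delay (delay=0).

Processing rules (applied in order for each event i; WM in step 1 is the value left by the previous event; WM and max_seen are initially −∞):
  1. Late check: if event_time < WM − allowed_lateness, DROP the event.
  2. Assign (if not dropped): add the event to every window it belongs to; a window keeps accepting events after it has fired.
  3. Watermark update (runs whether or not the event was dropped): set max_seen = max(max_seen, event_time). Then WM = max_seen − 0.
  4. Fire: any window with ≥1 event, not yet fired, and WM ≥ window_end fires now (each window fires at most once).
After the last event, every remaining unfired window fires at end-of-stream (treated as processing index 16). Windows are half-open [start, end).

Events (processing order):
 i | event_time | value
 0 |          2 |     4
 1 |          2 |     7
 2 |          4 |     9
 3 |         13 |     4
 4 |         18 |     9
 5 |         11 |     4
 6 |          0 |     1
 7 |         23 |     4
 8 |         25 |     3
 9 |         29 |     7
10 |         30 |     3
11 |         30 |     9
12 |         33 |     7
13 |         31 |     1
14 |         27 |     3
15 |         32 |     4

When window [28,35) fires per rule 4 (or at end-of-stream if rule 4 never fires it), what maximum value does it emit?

9

i=0 t=2 v=4: → [0,7); WM=2
i=1 t=2 v=7: → [0,7); WM=2
i=2 t=4 v=9: → [0,7); WM=4
i=3 t=13 v=4: → [7,14); WM=13; [0,7) fires=9
i=4 t=18 v=9: → [14,21); WM=18; [7,14) fires=4
i=5 t=11 v=4: DROP (t<18-1); WM=18
i=6 t=0 v=1: DROP (t<18-1); WM=18
i=7 t=23 v=4: → [21,28); WM=23; [14,21) fires=9
i=8 t=25 v=3: → [21,28); WM=25
i=9 t=29 v=7: → [28,35); WM=29; [21,28) fires=4
i=10 t=30 v=3: → [28,35); WM=30
i=11 t=30 v=9: → [28,35); WM=30
i=12 t=33 v=7: → [28,35); WM=33
i=13 t=31 v=1: DROP (t<33-1); WM=33
i=14 t=27 v=3: DROP (t<33-1); WM=33
i=15 t=32 v=4: → [28,35); WM=33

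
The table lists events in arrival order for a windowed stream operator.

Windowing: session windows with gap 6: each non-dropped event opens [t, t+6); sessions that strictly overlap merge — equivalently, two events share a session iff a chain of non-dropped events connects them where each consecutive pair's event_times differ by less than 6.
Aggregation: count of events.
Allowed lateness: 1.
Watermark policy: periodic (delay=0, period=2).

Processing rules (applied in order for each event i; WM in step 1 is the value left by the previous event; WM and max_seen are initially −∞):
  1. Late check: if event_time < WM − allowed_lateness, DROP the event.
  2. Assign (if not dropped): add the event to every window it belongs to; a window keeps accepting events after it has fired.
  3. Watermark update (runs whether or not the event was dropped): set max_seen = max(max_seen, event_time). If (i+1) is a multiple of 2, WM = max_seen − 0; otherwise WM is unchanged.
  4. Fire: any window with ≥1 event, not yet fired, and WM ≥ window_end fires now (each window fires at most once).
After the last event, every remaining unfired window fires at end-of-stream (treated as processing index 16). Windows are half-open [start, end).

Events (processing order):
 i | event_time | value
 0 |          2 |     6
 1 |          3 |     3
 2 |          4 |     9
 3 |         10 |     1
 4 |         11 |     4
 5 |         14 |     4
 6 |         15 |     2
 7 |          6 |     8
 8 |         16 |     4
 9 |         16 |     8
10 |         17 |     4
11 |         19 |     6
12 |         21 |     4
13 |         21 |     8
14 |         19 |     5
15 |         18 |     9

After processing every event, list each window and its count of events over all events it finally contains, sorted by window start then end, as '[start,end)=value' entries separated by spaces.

[2,10)=3 [10,27)=10

i=0 t=2 v=6: → [2,8); WM=−∞
i=1 t=3 v=3: → [2,9); WM=3
i=2 t=4 v=9: → [2,10); WM=3
i=3 t=10 v=1: → [10,16); WM=10
i=4 t=11 v=4: → [10,17); WM=10
i=5 t=14 v=4: → [10,20); WM=14
i=6 t=15 v=2: → [10,21); WM=14
i=7 t=6 v=8: DROP (t<14-1); WM=15
i=8 t=16 v=4: → [10,22); WM=15
i=9 t=16 v=8: → [10,22); WM=16
i=10 t=17 v=4: → [10,23); WM=16
i=11 t=19 v=6: → [10,25); WM=19
i=12 t=21 v=4: → [10,27); WM=19
i=13 t=21 v=8: → [10,27); WM=21
i=14 t=19 v=5: DROP (t<21-1); WM=21
i=15 t=18 v=9: DROP (t<21-1); WM=21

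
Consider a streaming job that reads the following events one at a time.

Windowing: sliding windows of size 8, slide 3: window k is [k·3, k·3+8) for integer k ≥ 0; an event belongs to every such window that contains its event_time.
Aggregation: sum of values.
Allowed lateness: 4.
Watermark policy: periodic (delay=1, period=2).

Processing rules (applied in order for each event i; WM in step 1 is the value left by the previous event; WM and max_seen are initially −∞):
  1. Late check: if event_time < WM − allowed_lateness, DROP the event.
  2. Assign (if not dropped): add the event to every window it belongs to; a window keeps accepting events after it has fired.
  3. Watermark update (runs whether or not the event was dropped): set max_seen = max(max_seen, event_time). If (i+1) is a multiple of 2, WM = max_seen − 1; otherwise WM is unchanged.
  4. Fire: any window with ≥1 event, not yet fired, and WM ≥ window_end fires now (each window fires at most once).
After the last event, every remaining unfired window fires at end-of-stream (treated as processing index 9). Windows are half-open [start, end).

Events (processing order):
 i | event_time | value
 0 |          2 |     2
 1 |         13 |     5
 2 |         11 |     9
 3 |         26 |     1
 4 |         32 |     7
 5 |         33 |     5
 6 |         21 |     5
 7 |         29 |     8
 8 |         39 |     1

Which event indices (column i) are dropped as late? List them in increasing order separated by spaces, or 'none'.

6

i=0 t=2 v=2: → [0,8); WM=−∞
i=1 t=13 v=5: → [12,20),[9,17),[6,14); WM=12; [0,8) fires=2
i=2 t=11 v=9: → [9,17),[6,14); WM=12
i=3 t=26 v=1: → [24,32),[21,29); WM=25; [6,14) fires=14 [9,17) fires=14 [12,20) fires=5
i=4 t=32 v=7: → [30,38),[27,35); WM=25
i=5 t=33 v=5: → [33,41),[30,38),[27,35); WM=32; [21,29) fires=1 [24,32) fires=1
i=6 t=21 v=5: DROP (t<32-4); WM=32
i=7 t=29 v=8: → [27,35),[24,32); WM=32
i=8 t=39 v=1: → [39,47),[36,44),[33,41); WM=32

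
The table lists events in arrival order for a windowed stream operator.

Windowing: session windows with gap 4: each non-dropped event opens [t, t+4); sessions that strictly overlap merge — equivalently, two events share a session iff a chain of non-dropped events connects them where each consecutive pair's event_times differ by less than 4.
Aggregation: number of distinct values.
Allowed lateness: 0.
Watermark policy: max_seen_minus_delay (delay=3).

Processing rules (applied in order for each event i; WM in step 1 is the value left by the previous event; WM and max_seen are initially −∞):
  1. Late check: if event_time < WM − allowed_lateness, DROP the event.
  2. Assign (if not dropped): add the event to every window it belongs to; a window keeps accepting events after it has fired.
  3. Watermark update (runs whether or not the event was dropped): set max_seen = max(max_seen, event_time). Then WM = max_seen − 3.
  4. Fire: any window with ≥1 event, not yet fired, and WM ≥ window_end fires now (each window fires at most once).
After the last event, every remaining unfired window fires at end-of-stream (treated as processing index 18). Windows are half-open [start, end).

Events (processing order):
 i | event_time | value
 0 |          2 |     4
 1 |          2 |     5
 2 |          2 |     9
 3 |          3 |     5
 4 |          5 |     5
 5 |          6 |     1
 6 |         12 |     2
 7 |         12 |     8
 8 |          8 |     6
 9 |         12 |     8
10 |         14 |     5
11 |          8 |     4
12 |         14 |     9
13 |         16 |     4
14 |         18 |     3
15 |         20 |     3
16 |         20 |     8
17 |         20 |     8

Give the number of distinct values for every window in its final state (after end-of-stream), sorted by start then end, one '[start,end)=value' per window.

i=0 t=2 v=4: → [2,6); WM=-1
i=1 t=2 v=5: → [2,6); WM=-1
i=2 t=2 v=9: → [2,6); WM=-1
i=3 t=3 v=5: → [2,7); WM=0
i=4 t=5 v=5: → [2,9); WM=2
i=5 t=6 v=1: → [2,10); WM=3
i=6 t=12 v=2: → [12,16); WM=9
i=7 t=12 v=8: → [12,16); WM=9
i=8 t=8 v=6: DROP (t<9-0); WM=9
i=9 t=12 v=8: → [12,16); WM=9
i=10 t=14 v=5: → [12,18); WM=11
i=11 t=8 v=4: DROP (t<11-0); WM=11
i=12 t=14 v=9: → [12,18); WM=11
i=13 t=16 v=4: → [12,20); WM=13
i=14 t=18 v=3: → [12,22); WM=15
i=15 t=20 v=3: → [12,24); WM=17
i=16 t=20 v=8: → [12,24); WM=17
i=17 t=20 v=8: → [12,24); WM=17

[2,10)=4 [12,24)=6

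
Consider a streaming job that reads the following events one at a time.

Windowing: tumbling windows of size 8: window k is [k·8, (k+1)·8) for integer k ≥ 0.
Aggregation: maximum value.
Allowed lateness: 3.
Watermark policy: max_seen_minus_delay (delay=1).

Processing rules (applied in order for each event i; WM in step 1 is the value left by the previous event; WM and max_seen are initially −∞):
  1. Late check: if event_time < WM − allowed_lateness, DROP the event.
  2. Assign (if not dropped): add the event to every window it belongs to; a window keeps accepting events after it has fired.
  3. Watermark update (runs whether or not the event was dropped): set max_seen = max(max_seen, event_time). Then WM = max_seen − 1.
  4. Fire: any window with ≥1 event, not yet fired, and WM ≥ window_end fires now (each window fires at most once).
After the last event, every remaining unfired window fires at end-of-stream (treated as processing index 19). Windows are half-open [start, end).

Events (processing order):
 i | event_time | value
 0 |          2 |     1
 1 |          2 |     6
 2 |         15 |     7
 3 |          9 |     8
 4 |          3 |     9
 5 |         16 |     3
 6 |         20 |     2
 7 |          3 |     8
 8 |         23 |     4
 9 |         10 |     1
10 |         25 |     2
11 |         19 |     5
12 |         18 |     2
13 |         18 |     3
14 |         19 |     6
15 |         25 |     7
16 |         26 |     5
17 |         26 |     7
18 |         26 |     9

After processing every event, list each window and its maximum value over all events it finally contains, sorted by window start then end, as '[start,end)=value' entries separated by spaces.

i=0 t=2 v=1: → [0,8); WM=1
i=1 t=2 v=6: → [0,8); WM=1
i=2 t=15 v=7: → [8,16); WM=14; [0,8) fires=6
i=3 t=9 v=8: DROP (t<14-3); WM=14
i=4 t=3 v=9: DROP (t<14-3); WM=14
i=5 t=16 v=3: → [16,24); WM=15
i=6 t=20 v=2: → [16,24); WM=19; [8,16) fires=7
i=7 t=3 v=8: DROP (t<19-3); WM=19
i=8 t=23 v=4: → [16,24); WM=22
i=9 t=10 v=1: DROP (t<22-3); WM=22
i=10 t=25 v=2: → [24,32); WM=24; [16,24) fires=4
i=11 t=19 v=5: DROP (t<24-3); WM=24
i=12 t=18 v=2: DROP (t<24-3); WM=24
i=13 t=18 v=3: DROP (t<24-3); WM=24
i=14 t=19 v=6: DROP (t<24-3); WM=24
i=15 t=25 v=7: → [24,32); WM=24
i=16 t=26 v=5: → [24,32); WM=25
i=17 t=26 v=7: → [24,32); WM=25
i=18 t=26 v=9: → [24,32); WM=25

[0,8)=6 [8,16)=7 [16,24)=4 [24,32)=9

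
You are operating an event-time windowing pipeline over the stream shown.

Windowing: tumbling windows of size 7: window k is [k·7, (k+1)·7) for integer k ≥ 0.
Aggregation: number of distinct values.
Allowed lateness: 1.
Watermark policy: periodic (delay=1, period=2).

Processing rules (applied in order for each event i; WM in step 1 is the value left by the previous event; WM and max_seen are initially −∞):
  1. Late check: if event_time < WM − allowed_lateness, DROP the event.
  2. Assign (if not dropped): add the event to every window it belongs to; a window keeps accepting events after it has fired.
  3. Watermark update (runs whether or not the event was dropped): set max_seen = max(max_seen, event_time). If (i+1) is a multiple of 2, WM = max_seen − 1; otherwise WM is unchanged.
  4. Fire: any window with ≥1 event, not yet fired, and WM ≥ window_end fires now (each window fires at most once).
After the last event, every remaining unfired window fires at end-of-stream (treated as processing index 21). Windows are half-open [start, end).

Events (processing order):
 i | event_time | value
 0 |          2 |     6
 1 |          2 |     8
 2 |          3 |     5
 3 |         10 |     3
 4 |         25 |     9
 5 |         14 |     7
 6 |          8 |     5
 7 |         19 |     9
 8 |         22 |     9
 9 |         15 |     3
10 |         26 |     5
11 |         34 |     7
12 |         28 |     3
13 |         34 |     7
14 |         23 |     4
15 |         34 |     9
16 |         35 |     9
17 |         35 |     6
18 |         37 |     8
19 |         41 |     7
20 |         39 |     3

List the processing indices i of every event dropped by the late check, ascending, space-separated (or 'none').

i=0 t=2 v=6: → [0,7); WM=−∞
i=1 t=2 v=8: → [0,7); WM=1
i=2 t=3 v=5: → [0,7); WM=1
i=3 t=10 v=3: → [7,14); WM=9; [0,7) fires=3
i=4 t=25 v=9: → [21,28); WM=9
i=5 t=14 v=7: → [14,21); WM=24; [7,14) fires=1 [14,21) fires=1
i=6 t=8 v=5: DROP (t<24-1); WM=24
i=7 t=19 v=9: DROP (t<24-1); WM=24
i=8 t=22 v=9: DROP (t<24-1); WM=24
i=9 t=15 v=3: DROP (t<24-1); WM=24
i=10 t=26 v=5: → [21,28); WM=24
i=11 t=34 v=7: → [28,35); WM=33; [21,28) fires=2
i=12 t=28 v=3: DROP (t<33-1); WM=33
i=13 t=34 v=7: → [28,35); WM=33
i=14 t=23 v=4: DROP (t<33-1); WM=33
i=15 t=34 v=9: → [28,35); WM=33
i=16 t=35 v=9: → [35,42); WM=33
i=17 t=35 v=6: → [35,42); WM=34
i=18 t=37 v=8: → [35,42); WM=34
i=19 t=41 v=7: → [35,42); WM=40; [28,35) fires=2
i=20 t=39 v=3: → [35,42); WM=40

6 7 8 9 12 14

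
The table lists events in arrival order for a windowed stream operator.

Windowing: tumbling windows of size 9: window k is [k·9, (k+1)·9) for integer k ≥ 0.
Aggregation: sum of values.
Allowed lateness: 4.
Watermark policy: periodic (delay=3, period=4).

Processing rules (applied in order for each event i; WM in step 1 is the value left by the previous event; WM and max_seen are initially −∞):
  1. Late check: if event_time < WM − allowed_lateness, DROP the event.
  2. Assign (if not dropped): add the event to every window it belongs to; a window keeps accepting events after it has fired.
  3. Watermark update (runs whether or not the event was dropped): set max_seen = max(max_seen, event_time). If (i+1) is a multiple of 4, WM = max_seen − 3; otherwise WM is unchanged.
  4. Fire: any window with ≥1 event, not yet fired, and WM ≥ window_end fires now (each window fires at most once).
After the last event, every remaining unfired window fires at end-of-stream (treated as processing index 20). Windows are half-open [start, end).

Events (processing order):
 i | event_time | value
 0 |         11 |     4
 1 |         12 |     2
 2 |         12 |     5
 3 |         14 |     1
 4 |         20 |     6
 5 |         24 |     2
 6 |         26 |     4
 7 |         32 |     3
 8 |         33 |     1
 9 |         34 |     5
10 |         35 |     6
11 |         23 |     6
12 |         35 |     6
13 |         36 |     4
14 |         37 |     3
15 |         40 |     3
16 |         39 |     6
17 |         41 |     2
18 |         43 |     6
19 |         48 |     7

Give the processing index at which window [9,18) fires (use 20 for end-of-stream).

i=0 t=11 v=4: → [9,18); WM=−∞
i=1 t=12 v=2: → [9,18); WM=−∞
i=2 t=12 v=5: → [9,18); WM=−∞
i=3 t=14 v=1: → [9,18); WM=11
i=4 t=20 v=6: → [18,27); WM=11
i=5 t=24 v=2: → [18,27); WM=11
i=6 t=26 v=4: → [18,27); WM=11
i=7 t=32 v=3: → [27,36); WM=29; [9,18) fires=12 [18,27) fires=12
i=8 t=33 v=1: → [27,36); WM=29
i=9 t=34 v=5: → [27,36); WM=29
i=10 t=35 v=6: → [27,36); WM=29
i=11 t=23 v=6: DROP (t<29-4); WM=32
i=12 t=35 v=6: → [27,36); WM=32
i=13 t=36 v=4: → [36,45); WM=32
i=14 t=37 v=3: → [36,45); WM=32
i=15 t=40 v=3: → [36,45); WM=37; [27,36) fires=21
i=16 t=39 v=6: → [36,45); WM=37
i=17 t=41 v=2: → [36,45); WM=37
i=18 t=43 v=6: → [36,45); WM=37
i=19 t=48 v=7: → [45,54); WM=45; [36,45) fires=24

7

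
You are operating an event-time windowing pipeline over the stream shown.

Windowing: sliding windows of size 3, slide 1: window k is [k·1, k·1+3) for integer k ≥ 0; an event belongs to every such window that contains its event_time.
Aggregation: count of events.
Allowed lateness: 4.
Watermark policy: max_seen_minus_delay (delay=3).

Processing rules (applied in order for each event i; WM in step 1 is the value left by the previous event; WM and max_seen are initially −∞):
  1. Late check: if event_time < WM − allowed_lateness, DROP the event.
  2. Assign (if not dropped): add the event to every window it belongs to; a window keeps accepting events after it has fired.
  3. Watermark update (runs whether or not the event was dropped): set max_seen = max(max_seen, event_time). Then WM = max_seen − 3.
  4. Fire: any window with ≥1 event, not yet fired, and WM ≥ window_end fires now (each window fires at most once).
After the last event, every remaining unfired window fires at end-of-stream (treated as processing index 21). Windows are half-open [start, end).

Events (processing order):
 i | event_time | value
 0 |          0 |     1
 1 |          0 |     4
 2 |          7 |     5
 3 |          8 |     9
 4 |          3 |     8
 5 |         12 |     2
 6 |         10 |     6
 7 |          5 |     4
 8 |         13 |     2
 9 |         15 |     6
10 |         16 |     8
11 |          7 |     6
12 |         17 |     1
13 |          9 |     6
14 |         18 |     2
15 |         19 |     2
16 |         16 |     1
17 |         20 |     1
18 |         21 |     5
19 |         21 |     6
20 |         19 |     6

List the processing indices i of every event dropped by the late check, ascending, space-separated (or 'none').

11 13

i=0 t=0 v=1: → [0,3); WM=-3
i=1 t=0 v=4: → [0,3); WM=-3
i=2 t=7 v=5: → [7,10),[6,9),[5,8); WM=4; [0,3) fires=2
i=3 t=8 v=9: → [8,11),[7,10),[6,9); WM=5
i=4 t=3 v=8: → [3,6),[2,5),[1,4); WM=5; [1,4) fires=1 [2,5) fires=1
i=5 t=12 v=2: → [12,15),[11,14),[10,13); WM=9; [3,6) fires=1 [5,8) fires=1 [6,9) fires=2
i=6 t=10 v=6: → [10,13),[9,12),[8,11); WM=9
i=7 t=5 v=4: → [5,8),[4,7),[3,6); WM=9; [4,7) fires=1
i=8 t=13 v=2: → [13,16),[12,15),[11,14); WM=10; [7,10) fires=2
i=9 t=15 v=6: → [15,18),[14,17),[13,16); WM=12; [8,11) fires=2 [9,12) fires=1
i=10 t=16 v=8: → [16,19),[15,18),[14,17); WM=13; [10,13) fires=2
i=11 t=7 v=6: DROP (t<13-4); WM=13
i=12 t=17 v=1: → [17,20),[16,19),[15,18); WM=14; [11,14) fires=2
i=13 t=9 v=6: DROP (t<14-4); WM=14
i=14 t=18 v=2: → [18,21),[17,20),[16,19); WM=15; [12,15) fires=2
i=15 t=19 v=2: → [19,22),[18,21),[17,20); WM=16; [13,16) fires=2
i=16 t=16 v=1: → [16,19),[15,18),[14,17); WM=16
i=17 t=20 v=1: → [20,23),[19,22),[18,21); WM=17; [14,17) fires=3
i=18 t=21 v=5: → [21,24),[20,23),[19,22); WM=18; [15,18) fires=4
i=19 t=21 v=6: → [21,24),[20,23),[19,22); WM=18
i=20 t=19 v=6: → [19,22),[18,21),[17,20); WM=18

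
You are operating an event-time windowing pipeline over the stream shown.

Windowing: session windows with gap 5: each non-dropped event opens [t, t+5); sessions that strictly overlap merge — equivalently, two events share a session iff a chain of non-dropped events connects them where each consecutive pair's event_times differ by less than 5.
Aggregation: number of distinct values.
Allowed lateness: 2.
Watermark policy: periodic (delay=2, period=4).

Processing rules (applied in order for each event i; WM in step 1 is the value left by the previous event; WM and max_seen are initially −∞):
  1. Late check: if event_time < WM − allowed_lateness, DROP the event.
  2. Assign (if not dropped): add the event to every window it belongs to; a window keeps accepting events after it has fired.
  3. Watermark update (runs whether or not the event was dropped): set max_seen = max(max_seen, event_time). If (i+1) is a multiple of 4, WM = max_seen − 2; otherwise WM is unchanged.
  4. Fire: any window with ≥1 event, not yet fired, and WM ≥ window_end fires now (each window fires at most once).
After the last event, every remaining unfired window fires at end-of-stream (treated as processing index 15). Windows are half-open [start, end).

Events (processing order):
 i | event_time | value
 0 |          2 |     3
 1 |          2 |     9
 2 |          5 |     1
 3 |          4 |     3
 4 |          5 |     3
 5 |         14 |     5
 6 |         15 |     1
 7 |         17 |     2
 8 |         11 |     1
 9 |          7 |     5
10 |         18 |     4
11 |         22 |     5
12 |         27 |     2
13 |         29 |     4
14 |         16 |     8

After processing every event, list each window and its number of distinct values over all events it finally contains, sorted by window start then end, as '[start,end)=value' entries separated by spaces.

[2,10)=3 [14,27)=4 [27,34)=2

i=0 t=2 v=3: → [2,7); WM=−∞
i=1 t=2 v=9: → [2,7); WM=−∞
i=2 t=5 v=1: → [2,10); WM=−∞
i=3 t=4 v=3: → [2,10); WM=3
i=4 t=5 v=3: → [2,10); WM=3
i=5 t=14 v=5: → [14,19); WM=3
i=6 t=15 v=1: → [14,20); WM=3
i=7 t=17 v=2: → [14,22); WM=15
i=8 t=11 v=1: DROP (t<15-2); WM=15
i=9 t=7 v=5: DROP (t<15-2); WM=15
i=10 t=18 v=4: → [14,23); WM=15
i=11 t=22 v=5: → [14,27); WM=20
i=12 t=27 v=2: → [27,32); WM=20
i=13 t=29 v=4: → [27,34); WM=20
i=14 t=16 v=8: DROP (t<20-2); WM=20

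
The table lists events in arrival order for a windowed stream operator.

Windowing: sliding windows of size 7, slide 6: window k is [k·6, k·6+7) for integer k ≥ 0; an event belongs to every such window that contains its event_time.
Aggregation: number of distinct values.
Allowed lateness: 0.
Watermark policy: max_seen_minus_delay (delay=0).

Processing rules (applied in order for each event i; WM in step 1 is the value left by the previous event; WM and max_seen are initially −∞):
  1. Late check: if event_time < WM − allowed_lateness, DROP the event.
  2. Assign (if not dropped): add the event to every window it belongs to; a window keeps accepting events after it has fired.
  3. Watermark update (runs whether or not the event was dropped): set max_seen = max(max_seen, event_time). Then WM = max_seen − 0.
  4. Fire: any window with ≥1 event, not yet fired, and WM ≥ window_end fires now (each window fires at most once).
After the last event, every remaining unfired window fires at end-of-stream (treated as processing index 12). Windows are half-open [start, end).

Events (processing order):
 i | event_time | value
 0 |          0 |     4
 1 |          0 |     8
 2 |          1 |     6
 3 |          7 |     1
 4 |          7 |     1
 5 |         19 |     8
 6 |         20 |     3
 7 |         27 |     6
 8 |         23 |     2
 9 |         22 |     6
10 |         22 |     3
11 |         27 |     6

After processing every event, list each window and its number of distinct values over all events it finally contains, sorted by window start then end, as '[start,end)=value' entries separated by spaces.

[0,7)=3 [6,13)=1 [18,25)=2 [24,31)=1

i=0 t=0 v=4: → [0,7); WM=0
i=1 t=0 v=8: → [0,7); WM=0
i=2 t=1 v=6: → [0,7); WM=1
i=3 t=7 v=1: → [6,13); WM=7; [0,7) fires=3
i=4 t=7 v=1: → [6,13); WM=7
i=5 t=19 v=8: → [18,25); WM=19; [6,13) fires=1
i=6 t=20 v=3: → [18,25); WM=20
i=7 t=27 v=6: → [24,31); WM=27; [18,25) fires=2
i=8 t=23 v=2: DROP (t<27-0); WM=27
i=9 t=22 v=6: DROP (t<27-0); WM=27
i=10 t=22 v=3: DROP (t<27-0); WM=27
i=11 t=27 v=6: → [24,31); WM=27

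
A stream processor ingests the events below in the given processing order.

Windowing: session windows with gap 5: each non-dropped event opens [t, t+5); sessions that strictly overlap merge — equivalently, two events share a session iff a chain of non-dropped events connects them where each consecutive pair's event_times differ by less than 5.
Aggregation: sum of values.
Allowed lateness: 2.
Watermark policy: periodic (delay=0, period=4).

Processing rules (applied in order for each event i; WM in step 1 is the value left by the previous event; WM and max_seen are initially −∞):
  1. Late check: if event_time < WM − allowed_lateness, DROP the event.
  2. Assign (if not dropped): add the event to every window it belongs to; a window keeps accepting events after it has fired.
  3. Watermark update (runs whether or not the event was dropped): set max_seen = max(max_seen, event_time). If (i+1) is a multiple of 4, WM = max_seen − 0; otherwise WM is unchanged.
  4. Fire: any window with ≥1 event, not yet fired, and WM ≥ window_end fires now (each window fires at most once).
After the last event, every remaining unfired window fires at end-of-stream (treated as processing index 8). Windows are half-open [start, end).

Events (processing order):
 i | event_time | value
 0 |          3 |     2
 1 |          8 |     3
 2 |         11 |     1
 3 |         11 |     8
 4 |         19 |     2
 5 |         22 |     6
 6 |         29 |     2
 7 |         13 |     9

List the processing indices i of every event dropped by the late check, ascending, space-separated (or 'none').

i=0 t=3 v=2: → [3,8); WM=−∞
i=1 t=8 v=3: → [8,13); WM=−∞
i=2 t=11 v=1: → [8,16); WM=−∞
i=3 t=11 v=8: → [8,16); WM=11
i=4 t=19 v=2: → [19,24); WM=11
i=5 t=22 v=6: → [19,27); WM=11
i=6 t=29 v=2: → [29,34); WM=11
i=7 t=13 v=9: → [8,18); WM=29

none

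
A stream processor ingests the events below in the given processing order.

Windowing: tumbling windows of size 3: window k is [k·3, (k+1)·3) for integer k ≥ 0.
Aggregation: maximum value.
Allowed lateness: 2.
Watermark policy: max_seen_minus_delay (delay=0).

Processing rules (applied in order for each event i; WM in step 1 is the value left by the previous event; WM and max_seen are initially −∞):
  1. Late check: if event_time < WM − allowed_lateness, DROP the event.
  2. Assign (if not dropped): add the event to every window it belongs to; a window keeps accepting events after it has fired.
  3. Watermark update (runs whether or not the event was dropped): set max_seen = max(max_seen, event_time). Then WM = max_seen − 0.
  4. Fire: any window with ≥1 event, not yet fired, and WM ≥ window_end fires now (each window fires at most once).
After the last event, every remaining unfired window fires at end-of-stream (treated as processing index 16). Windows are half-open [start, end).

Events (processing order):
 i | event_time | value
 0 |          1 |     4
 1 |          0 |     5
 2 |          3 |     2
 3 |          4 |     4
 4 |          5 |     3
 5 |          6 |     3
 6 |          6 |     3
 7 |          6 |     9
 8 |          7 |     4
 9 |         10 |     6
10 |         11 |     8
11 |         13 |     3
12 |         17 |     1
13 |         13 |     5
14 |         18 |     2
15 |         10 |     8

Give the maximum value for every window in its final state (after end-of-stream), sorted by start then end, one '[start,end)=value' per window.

[0,3)=5 [3,6)=4 [6,9)=9 [9,12)=8 [12,15)=3 [15,18)=1 [18,21)=2

i=0 t=1 v=4: → [0,3); WM=1
i=1 t=0 v=5: → [0,3); WM=1
i=2 t=3 v=2: → [3,6); WM=3; [0,3) fires=5
i=3 t=4 v=4: → [3,6); WM=4
i=4 t=5 v=3: → [3,6); WM=5
i=5 t=6 v=3: → [6,9); WM=6; [3,6) fires=4
i=6 t=6 v=3: → [6,9); WM=6
i=7 t=6 v=9: → [6,9); WM=6
i=8 t=7 v=4: → [6,9); WM=7
i=9 t=10 v=6: → [9,12); WM=10; [6,9) fires=9
i=10 t=11 v=8: → [9,12); WM=11
i=11 t=13 v=3: → [12,15); WM=13; [9,12) fires=8
i=12 t=17 v=1: → [15,18); WM=17; [12,15) fires=3
i=13 t=13 v=5: DROP (t<17-2); WM=17
i=14 t=18 v=2: → [18,21); WM=18; [15,18) fires=1
i=15 t=10 v=8: DROP (t<18-2); WM=18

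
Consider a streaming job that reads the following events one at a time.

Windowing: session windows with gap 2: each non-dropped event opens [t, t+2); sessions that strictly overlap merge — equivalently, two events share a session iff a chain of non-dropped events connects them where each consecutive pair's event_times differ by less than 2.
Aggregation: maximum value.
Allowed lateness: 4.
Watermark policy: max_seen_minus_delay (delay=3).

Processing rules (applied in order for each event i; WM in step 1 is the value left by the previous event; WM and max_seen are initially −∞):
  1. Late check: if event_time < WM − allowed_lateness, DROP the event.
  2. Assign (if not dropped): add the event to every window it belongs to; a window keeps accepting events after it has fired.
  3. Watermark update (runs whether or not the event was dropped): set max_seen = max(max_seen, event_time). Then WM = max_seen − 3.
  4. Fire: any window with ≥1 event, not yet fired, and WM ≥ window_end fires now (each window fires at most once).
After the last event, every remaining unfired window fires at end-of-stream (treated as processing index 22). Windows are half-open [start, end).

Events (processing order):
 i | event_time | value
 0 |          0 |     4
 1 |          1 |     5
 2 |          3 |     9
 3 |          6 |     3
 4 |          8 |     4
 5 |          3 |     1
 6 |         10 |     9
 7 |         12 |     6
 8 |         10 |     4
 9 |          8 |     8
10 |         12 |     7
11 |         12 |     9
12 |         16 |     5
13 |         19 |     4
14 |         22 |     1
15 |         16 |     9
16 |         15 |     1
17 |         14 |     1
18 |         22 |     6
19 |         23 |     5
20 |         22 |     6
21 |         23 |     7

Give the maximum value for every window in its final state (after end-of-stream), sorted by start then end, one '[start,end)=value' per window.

i=0 t=0 v=4: → [0,2); WM=-3
i=1 t=1 v=5: → [0,3); WM=-2
i=2 t=3 v=9: → [3,5); WM=0
i=3 t=6 v=3: → [6,8); WM=3
i=4 t=8 v=4: → [8,10); WM=5
i=5 t=3 v=1: → [3,5); WM=5
i=6 t=10 v=9: → [10,12); WM=7
i=7 t=12 v=6: → [12,14); WM=9
i=8 t=10 v=4: → [10,12); WM=9
i=9 t=8 v=8: → [8,10); WM=9
i=10 t=12 v=7: → [12,14); WM=9
i=11 t=12 v=9: → [12,14); WM=9
i=12 t=16 v=5: → [16,18); WM=13
i=13 t=19 v=4: → [19,21); WM=16
i=14 t=22 v=1: → [22,24); WM=19
i=15 t=16 v=9: → [16,18); WM=19
i=16 t=15 v=1: → [15,18); WM=19
i=17 t=14 v=1: DROP (t<19-4); WM=19
i=18 t=22 v=6: → [22,24); WM=19
i=19 t=23 v=5: → [22,25); WM=20
i=20 t=22 v=6: → [22,25); WM=20
i=21 t=23 v=7: → [22,25); WM=20

[0,3)=5 [3,5)=9 [6,8)=3 [8,10)=8 [10,12)=9 [12,14)=9 [15,18)=9 [19,21)=4 [22,25)=7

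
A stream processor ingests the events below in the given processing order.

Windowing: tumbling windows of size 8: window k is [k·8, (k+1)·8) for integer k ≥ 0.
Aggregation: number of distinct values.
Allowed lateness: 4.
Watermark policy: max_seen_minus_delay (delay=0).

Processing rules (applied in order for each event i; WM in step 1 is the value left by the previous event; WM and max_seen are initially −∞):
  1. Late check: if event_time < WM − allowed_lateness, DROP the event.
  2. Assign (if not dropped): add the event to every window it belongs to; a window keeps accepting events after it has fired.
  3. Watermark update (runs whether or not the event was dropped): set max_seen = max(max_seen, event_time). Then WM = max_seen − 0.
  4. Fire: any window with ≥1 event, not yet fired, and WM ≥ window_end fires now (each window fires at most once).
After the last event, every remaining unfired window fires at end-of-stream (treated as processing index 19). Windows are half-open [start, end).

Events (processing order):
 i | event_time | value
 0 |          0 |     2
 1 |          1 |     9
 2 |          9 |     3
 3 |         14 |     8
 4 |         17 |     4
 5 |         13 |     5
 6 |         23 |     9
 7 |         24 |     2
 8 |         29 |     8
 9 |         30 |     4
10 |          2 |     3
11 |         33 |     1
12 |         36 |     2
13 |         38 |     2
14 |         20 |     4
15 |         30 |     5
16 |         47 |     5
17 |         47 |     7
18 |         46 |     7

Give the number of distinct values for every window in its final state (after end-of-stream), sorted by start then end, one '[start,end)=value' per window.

i=0 t=0 v=2: → [0,8); WM=0
i=1 t=1 v=9: → [0,8); WM=1
i=2 t=9 v=3: → [8,16); WM=9; [0,8) fires=2
i=3 t=14 v=8: → [8,16); WM=14
i=4 t=17 v=4: → [16,24); WM=17; [8,16) fires=2
i=5 t=13 v=5: → [8,16); WM=17
i=6 t=23 v=9: → [16,24); WM=23
i=7 t=24 v=2: → [24,32); WM=24; [16,24) fires=2
i=8 t=29 v=8: → [24,32); WM=29
i=9 t=30 v=4: → [24,32); WM=30
i=10 t=2 v=3: DROP (t<30-4); WM=30
i=11 t=33 v=1: → [32,40); WM=33; [24,32) fires=3
i=12 t=36 v=2: → [32,40); WM=36
i=13 t=38 v=2: → [32,40); WM=38
i=14 t=20 v=4: DROP (t<38-4); WM=38
i=15 t=30 v=5: DROP (t<38-4); WM=38
i=16 t=47 v=5: → [40,48); WM=47; [32,40) fires=2
i=17 t=47 v=7: → [40,48); WM=47
i=18 t=46 v=7: → [40,48); WM=47

[0,8)=2 [8,16)=3 [16,24)=2 [24,32)=3 [32,40)=2 [40,48)=2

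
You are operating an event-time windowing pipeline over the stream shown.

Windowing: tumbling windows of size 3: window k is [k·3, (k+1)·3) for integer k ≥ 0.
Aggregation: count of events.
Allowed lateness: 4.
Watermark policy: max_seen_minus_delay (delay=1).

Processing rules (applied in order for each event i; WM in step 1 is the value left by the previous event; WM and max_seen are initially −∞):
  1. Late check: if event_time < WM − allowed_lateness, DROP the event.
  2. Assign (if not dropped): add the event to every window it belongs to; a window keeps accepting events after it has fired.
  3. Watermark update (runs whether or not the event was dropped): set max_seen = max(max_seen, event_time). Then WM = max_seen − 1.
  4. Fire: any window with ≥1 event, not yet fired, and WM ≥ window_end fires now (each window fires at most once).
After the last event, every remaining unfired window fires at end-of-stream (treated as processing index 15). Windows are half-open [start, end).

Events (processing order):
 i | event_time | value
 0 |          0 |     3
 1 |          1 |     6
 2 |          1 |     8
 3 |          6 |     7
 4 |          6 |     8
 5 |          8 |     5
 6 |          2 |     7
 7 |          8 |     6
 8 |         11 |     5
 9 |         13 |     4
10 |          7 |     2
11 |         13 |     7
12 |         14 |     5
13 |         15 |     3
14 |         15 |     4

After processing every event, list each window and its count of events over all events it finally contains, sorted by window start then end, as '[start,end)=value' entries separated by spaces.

i=0 t=0 v=3: → [0,3); WM=-1
i=1 t=1 v=6: → [0,3); WM=0
i=2 t=1 v=8: → [0,3); WM=0
i=3 t=6 v=7: → [6,9); WM=5; [0,3) fires=3
i=4 t=6 v=8: → [6,9); WM=5
i=5 t=8 v=5: → [6,9); WM=7
i=6 t=2 v=7: DROP (t<7-4); WM=7
i=7 t=8 v=6: → [6,9); WM=7
i=8 t=11 v=5: → [9,12); WM=10; [6,9) fires=4
i=9 t=13 v=4: → [12,15); WM=12; [9,12) fires=1
i=10 t=7 v=2: DROP (t<12-4); WM=12
i=11 t=13 v=7: → [12,15); WM=12
i=12 t=14 v=5: → [12,15); WM=13
i=13 t=15 v=3: → [15,18); WM=14
i=14 t=15 v=4: → [15,18); WM=14

[0,3)=3 [6,9)=4 [9,12)=1 [12,15)=3 [15,18)=2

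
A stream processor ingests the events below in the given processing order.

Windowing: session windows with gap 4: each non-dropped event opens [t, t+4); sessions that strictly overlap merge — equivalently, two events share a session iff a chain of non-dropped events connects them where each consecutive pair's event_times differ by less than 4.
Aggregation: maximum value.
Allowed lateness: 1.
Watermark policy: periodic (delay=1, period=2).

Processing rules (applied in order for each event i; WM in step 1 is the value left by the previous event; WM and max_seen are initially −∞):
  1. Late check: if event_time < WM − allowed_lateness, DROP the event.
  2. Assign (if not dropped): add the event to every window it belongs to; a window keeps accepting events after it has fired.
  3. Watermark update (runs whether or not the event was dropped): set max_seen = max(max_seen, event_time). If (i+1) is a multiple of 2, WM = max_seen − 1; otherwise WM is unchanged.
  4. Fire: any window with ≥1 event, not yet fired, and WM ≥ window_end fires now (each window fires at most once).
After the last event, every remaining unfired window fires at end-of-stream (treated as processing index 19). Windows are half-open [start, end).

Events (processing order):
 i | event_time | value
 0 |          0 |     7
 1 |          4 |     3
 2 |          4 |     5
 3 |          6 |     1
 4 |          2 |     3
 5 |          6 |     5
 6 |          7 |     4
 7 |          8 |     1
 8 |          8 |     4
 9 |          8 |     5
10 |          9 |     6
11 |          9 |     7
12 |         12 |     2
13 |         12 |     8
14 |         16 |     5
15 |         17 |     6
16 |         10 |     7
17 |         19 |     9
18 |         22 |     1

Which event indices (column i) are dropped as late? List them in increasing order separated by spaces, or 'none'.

4 16

i=0 t=0 v=7: → [0,4); WM=−∞
i=1 t=4 v=3: → [4,8); WM=3
i=2 t=4 v=5: → [4,8); WM=3
i=3 t=6 v=1: → [4,10); WM=5
i=4 t=2 v=3: DROP (t<5-1); WM=5
i=5 t=6 v=5: → [4,10); WM=5
i=6 t=7 v=4: → [4,11); WM=5
i=7 t=8 v=1: → [4,12); WM=7
i=8 t=8 v=4: → [4,12); WM=7
i=9 t=8 v=5: → [4,12); WM=7
i=10 t=9 v=6: → [4,13); WM=7
i=11 t=9 v=7: → [4,13); WM=8
i=12 t=12 v=2: → [4,16); WM=8
i=13 t=12 v=8: → [4,16); WM=11
i=14 t=16 v=5: → [16,20); WM=11
i=15 t=17 v=6: → [16,21); WM=16
i=16 t=10 v=7: DROP (t<16-1); WM=16
i=17 t=19 v=9: → [16,23); WM=18
i=18 t=22 v=1: → [16,26); WM=18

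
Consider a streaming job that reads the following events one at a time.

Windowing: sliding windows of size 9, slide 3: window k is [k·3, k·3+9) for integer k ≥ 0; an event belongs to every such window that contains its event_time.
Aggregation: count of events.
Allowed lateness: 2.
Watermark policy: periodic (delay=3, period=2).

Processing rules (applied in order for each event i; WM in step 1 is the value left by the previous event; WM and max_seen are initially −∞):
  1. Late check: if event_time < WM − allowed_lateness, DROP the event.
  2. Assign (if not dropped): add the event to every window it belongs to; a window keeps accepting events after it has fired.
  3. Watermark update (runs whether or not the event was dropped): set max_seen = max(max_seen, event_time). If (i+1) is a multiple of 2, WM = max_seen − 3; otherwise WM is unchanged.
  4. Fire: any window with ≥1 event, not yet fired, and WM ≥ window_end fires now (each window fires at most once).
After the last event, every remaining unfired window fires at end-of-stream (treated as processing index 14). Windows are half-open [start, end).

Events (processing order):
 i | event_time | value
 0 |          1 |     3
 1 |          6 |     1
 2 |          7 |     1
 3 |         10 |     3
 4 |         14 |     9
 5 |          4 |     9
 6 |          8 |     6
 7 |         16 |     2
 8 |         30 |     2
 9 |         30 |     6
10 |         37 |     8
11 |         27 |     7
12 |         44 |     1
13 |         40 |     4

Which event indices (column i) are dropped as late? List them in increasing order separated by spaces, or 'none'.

5 6

i=0 t=1 v=3: → [0,9); WM=−∞
i=1 t=6 v=1: → [6,15),[3,12),[0,9); WM=3
i=2 t=7 v=1: → [6,15),[3,12),[0,9); WM=3
i=3 t=10 v=3: → [9,18),[6,15),[3,12); WM=7
i=4 t=14 v=9: → [12,21),[9,18),[6,15); WM=7
i=5 t=4 v=9: DROP (t<7-2); WM=11; [0,9) fires=3
i=6 t=8 v=6: DROP (t<11-2); WM=11
i=7 t=16 v=2: → [15,24),[12,21),[9,18); WM=13; [3,12) fires=3
i=8 t=30 v=2: → [30,39),[27,36),[24,33); WM=13
i=9 t=30 v=6: → [30,39),[27,36),[24,33); WM=27; [6,15) fires=4 [9,18) fires=3 [12,21) fires=2 [15,24) fires=1
i=10 t=37 v=8: → [36,45),[33,42),[30,39); WM=27
i=11 t=27 v=7: → [27,36),[24,33),[21,30); WM=34; [21,30) fires=1 [24,33) fires=3
i=12 t=44 v=1: → [42,51),[39,48),[36,45); WM=34
i=13 t=40 v=4: → [39,48),[36,45),[33,42); WM=41; [27,36) fires=3 [30,39) fires=3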